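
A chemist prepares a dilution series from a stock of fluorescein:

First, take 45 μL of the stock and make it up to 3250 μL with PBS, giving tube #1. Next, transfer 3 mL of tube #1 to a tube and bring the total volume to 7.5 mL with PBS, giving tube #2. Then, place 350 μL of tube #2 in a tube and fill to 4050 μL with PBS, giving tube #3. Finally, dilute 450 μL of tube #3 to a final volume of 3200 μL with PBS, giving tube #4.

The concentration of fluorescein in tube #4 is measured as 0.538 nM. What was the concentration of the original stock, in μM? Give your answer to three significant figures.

Step 1: 45 μL brought to 3250 μL → factor 3250/45 = 72.222
Step 2: 3 mL brought to 7.5 mL → factor 7.5/3 = 2.5
Step 3: 350 μL brought to 4050 μL → factor 4050/350 = 11.571
Step 4: 450 μL brought to 3200 μL → factor 3200/450 = 7.1111
Overall dilution factor = 72.222 × 2.5 × 11.571 × 7.1111 = 14857
Stock = 0.538 nM × 14857 = 7993 nM = 7.99 μM

7.99 μM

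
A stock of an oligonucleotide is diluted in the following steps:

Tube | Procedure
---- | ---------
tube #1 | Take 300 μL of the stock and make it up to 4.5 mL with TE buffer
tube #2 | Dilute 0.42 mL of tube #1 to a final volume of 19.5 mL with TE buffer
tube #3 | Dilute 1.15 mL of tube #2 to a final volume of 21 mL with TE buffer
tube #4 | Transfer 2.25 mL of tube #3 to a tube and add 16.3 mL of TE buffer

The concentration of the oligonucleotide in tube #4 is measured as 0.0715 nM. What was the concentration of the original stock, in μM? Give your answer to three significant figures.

Step 1: 300 μL brought to 4.5 mL → factor 4500/300 = 15
Step 2: 0.42 mL brought to 19.5 mL → factor 19.5/0.42 = 46.429
Step 3: 1.15 mL brought to 21 mL → factor 21/1.15 = 18.261
Step 4: 2.25 mL + 16.3 mL = 18.55 mL total → factor 18.55/2.25 = 8.2444
Overall dilution factor = 15 × 46.429 × 18.261 × 8.2444 = 1.0485 × 10^5
Stock = 0.0715 nM × 1.0485 × 10^5 = 7497 nM = 7.50 μM

7.50 μM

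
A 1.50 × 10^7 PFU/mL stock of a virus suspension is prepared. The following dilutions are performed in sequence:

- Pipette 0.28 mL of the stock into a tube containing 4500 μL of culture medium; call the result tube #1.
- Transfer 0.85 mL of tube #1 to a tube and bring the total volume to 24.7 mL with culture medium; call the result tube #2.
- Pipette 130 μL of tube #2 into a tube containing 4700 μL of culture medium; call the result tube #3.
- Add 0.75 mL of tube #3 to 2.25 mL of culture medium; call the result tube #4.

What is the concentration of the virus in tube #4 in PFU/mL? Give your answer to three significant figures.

203 PFU/mL

Step 1: 0.28 mL + 4500 μL = 4.78 mL total → factor 4.78/0.28 = 17.071
Step 2: 0.85 mL brought to 24.7 mL → factor 24.7/0.85 = 29.059
Step 3: 130 μL + 4700 μL = 4830 μL total → factor 4830/130 = 37.154
Step 4: 0.75 mL + 2.25 mL = 3 mL total → factor 3/0.75 = 4
Overall dilution factor = 17.071 × 29.059 × 37.154 × 4 = 73724
Final = 1.50 × 10^7 PFU/mL / 73724 = 203 PFU/mL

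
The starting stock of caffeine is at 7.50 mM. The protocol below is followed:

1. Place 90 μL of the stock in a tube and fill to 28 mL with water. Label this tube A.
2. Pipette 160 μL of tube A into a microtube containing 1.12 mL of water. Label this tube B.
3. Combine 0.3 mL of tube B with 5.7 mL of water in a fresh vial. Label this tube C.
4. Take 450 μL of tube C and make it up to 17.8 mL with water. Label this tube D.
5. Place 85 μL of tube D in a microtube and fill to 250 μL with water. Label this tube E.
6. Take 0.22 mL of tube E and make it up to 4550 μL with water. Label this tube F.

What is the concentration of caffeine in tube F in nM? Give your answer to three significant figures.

0.0626 nM

Step 1: 90 μL brought to 28 mL → factor 28000/90 = 311.11
Step 2: 160 μL + 1.12 mL = 1280 μL total → factor 1280/160 = 8
Step 3: 0.3 mL + 5.7 mL = 6 mL total → factor 6/0.3 = 20
Step 4: 450 μL brought to 17.8 mL → factor 17800/450 = 39.556
Step 5: 85 μL brought to 250 μL → factor 250/85 = 2.9412
Step 6: 0.22 mL brought to 4550 μL → factor 4.55/0.22 = 20.682
Overall dilution factor = 311.11 × 8 × 20 × 39.556 × 2.9412 × 20.682 = 1.1977 × 10^8
Final = 7.50 mM / 1.1977 × 10^8 = 6.262 × 10^-8 mM = 0.0626 nM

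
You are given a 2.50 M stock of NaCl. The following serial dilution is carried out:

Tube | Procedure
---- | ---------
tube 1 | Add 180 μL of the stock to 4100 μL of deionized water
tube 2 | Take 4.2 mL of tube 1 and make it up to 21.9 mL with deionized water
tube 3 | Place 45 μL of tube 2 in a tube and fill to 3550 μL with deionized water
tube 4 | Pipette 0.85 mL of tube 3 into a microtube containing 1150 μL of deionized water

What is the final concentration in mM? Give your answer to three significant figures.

0.109 mM

Step 1: 180 μL + 4100 μL = 4280 μL total → factor 4280/180 = 23.778
Step 2: 4.2 mL brought to 21.9 mL → factor 21.9/4.2 = 5.2143
Step 3: 45 μL brought to 3550 μL → factor 3550/45 = 78.889
Step 4: 0.85 mL + 1150 μL = 2 mL total → factor 2/0.85 = 2.3529
Overall dilution factor = 23.778 × 5.2143 × 78.889 × 2.3529 = 23014
Final = 2.50 M / 23014 = 0.0001086 M = 0.109 mM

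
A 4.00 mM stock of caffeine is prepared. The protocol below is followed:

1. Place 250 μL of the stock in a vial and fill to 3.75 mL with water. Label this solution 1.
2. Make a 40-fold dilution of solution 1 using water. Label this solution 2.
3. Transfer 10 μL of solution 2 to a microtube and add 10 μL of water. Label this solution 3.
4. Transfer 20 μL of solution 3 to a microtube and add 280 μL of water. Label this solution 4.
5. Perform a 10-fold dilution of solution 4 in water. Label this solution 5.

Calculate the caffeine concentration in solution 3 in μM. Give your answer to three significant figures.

Step 1: 250 μL brought to 3.75 mL → factor 3750/250 = 15
Step 2: 40-fold → factor 40
Step 3: 10 μL + 10 μL = 20 μL total → factor 20/10 = 2
Dilution factor through solution 3 = 15 × 40 × 2 = 1200
[solution 3] = 4.00 mM / 1200 = 0.003333 mM = 3.33 μM

3.33 μM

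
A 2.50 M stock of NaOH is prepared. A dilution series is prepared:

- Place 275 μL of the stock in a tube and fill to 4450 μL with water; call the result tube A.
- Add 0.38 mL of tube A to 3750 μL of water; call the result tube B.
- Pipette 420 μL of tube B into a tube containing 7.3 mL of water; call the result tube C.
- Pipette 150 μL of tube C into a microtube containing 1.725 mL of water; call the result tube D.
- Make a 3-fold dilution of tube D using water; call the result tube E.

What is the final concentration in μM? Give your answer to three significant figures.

Step 1: 275 μL brought to 4450 μL → factor 4450/275 = 16.182
Step 2: 0.38 mL + 3750 μL = 4.13 mL total → factor 4.13/0.38 = 10.868
Step 3: 420 μL + 7.3 mL = 7720 μL total → factor 7720/420 = 18.381
Step 4: 150 μL + 1.725 mL = 1875 μL total → factor 1875/150 = 12.5
Step 5: 3-fold → factor 3
Overall dilution factor = 16.182 × 10.868 × 18.381 × 12.5 × 3 = 1.2123 × 10^5
Final = 2.50 M / 1.2123 × 10^5 = 2.062 × 10^-5 M = 20.6 μM

20.6 μM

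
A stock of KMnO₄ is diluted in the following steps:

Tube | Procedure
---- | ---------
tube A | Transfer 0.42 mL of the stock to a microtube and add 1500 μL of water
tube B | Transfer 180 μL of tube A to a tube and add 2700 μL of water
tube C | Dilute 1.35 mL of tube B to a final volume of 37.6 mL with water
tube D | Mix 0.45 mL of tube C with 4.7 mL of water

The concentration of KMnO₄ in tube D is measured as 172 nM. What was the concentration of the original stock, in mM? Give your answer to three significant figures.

Step 1: 0.42 mL + 1500 μL = 1.92 mL total → factor 1.92/0.42 = 4.5714
Step 2: 180 μL + 2700 μL = 2880 μL total → factor 2880/180 = 16
Step 3: 1.35 mL brought to 37.6 mL → factor 37.6/1.35 = 27.852
Step 4: 0.45 mL + 4.7 mL = 5.15 mL total → factor 5.15/0.45 = 11.444
Overall dilution factor = 4.5714 × 16 × 27.852 × 11.444 = 23314
Stock = 172 nM × 23314 = 4.010 × 10^6 nM = 4.01 mM

4.01 mM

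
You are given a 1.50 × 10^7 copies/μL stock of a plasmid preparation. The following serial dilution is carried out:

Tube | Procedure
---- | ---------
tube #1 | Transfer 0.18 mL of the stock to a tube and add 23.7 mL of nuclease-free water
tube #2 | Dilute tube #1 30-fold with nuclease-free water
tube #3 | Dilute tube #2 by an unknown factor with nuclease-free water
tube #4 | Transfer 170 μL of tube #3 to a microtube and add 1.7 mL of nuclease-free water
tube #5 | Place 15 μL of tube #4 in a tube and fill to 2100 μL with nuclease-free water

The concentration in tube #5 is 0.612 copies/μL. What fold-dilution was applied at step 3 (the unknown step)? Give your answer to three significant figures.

4.00-fold

Step 1: 0.18 mL + 23.7 mL = 23.88 mL total → factor 23.88/0.18 = 132.67
Step 2: 30-fold → factor 30
Step 3: unknown factor x
Step 4: 170 μL + 1.7 mL = 1870 μL total → factor 1870/170 = 11
Step 5: 15 μL brought to 2100 μL → factor 2100/15 = 140
Product of known-step factors = 6.1292 × 10^6
Overall factor = 1.50 × 10^7 copies/μL / (0.612 copies/μL) = 2.451 × 10^7
x = 2.451 × 10^7 / 6.1292 × 10^6 = 4.00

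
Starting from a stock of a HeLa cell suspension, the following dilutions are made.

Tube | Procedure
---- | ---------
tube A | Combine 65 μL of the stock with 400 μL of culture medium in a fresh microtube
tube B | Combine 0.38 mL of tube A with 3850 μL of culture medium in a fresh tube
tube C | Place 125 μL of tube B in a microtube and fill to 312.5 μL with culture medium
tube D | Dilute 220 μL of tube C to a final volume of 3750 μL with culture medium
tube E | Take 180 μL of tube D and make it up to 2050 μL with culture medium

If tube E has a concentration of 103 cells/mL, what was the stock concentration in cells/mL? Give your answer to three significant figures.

Step 1: 65 μL + 400 μL = 465 μL total → factor 465/65 = 7.1538
Step 2: 0.38 mL + 3850 μL = 4.23 mL total → factor 4.23/0.38 = 11.132
Step 3: 125 μL brought to 312.5 μL → factor 312.5/125 = 2.5
Step 4: 220 μL brought to 3750 μL → factor 3750/220 = 17.045
Step 5: 180 μL brought to 2050 μL → factor 2050/180 = 11.389
Overall dilution factor = 7.1538 × 11.132 × 2.5 × 17.045 × 11.389 = 38648
Stock = 103 cells/mL × 38648 = 3.98 × 10^6 cells/mL

3.98 × 10^6 cells/mL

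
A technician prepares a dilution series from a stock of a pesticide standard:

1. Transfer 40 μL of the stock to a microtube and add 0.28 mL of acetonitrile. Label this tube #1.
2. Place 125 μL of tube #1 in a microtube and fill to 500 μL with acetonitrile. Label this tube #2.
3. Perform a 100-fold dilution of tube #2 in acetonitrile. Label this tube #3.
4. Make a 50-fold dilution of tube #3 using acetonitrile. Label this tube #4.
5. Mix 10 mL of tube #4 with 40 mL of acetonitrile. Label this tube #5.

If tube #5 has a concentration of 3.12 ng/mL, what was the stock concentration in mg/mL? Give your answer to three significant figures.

Step 1: 40 μL + 0.28 mL = 320 μL total → factor 320/40 = 8
Step 2: 125 μL brought to 500 μL → factor 500/125 = 4
Step 3: 100-fold → factor 100
Step 4: 50-fold → factor 50
Step 5: 10 mL + 40 mL = 50 mL total → factor 50/10 = 5
Overall dilution factor = 8 × 4 × 100 × 50 × 5 = 8 × 10^5
Stock = 3.12 ng/mL × 8 × 10^5 = 2.496 × 10^6 ng/mL = 2.50 mg/mL

2.50 mg/mL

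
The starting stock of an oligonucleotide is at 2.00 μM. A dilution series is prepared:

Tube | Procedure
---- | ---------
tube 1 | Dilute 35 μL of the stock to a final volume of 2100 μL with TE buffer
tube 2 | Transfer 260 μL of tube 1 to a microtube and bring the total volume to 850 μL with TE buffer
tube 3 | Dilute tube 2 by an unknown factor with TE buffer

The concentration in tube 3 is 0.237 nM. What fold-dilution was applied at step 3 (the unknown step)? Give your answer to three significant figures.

43.0-fold

Step 1: 35 μL brought to 2100 μL → factor 2100/35 = 60
Step 2: 260 μL brought to 850 μL → factor 850/260 = 3.2692
Step 3: unknown factor x
Product of known-step factors = 196.15
Overall factor = 2.00 μM / (0.237 nM) = 8438.8
x = 8438.8 / 196.15 = 43.0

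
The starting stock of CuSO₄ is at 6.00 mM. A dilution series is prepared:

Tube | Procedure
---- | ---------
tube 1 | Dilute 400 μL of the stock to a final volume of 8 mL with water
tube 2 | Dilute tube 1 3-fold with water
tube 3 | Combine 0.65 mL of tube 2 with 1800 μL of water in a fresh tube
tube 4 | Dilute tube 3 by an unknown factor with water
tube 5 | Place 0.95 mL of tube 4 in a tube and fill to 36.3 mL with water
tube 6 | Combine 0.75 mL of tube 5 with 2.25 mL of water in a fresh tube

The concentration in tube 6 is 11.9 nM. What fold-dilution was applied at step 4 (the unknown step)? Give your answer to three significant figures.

14.6-fold

Step 1: 400 μL brought to 8 mL → factor 8000/400 = 20
Step 2: 3-fold → factor 3
Step 3: 0.65 mL + 1800 μL = 2.45 mL total → factor 2.45/0.65 = 3.7692
Step 4: unknown factor x
Step 5: 0.95 mL brought to 36.3 mL → factor 36.3/0.95 = 38.211
Step 6: 0.75 mL + 2.25 mL = 3 mL total → factor 3/0.75 = 4
Product of known-step factors = 34566
Overall factor = 6.00 mM / (11.9 nM) = 5.042 × 10^5
x = 5.042 × 10^5 / 34566 = 14.6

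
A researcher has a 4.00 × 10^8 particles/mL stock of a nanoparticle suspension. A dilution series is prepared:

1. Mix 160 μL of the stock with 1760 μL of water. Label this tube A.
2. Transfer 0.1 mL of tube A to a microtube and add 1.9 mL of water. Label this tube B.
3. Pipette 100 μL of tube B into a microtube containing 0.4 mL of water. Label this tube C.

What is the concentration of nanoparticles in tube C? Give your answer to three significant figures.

Step 1: 160 μL + 1760 μL = 1920 μL total → factor 1920/160 = 12
Step 2: 0.1 mL + 1.9 mL = 2 mL total → factor 2/0.1 = 20
Step 3: 100 μL + 0.4 mL = 500 μL total → factor 500/100 = 5
Overall dilution factor = 12 × 20 × 5 = 1200
Final = 4.00 × 10^8 particles/mL / 1200 = 3.33 × 10^5 particles/mL

3.33 × 10^5 particles/mL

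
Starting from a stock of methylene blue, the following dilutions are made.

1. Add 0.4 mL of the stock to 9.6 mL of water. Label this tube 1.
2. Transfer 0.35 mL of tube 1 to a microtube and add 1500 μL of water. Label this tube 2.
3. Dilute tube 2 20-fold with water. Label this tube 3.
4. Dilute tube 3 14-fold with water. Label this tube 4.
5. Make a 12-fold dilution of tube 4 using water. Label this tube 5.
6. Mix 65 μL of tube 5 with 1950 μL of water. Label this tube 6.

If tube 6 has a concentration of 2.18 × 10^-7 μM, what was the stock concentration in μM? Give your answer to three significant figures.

Step 1: 0.4 mL + 9.6 mL = 10 mL total → factor 10/0.4 = 25
Step 2: 0.35 mL + 1500 μL = 1.85 mL total → factor 1.85/0.35 = 5.2857
Step 3: 20-fold → factor 20
Step 4: 14-fold → factor 14
Step 5: 12-fold → factor 12
Step 6: 65 μL + 1950 μL = 2015 μL total → factor 2015/65 = 31
Overall dilution factor = 25 × 5.2857 × 20 × 14 × 12 × 31 = 1.3764 × 10^7
Stock = 2.18 × 10^-7 μM × 1.3764 × 10^7 = 3.00 μM

3.00 μM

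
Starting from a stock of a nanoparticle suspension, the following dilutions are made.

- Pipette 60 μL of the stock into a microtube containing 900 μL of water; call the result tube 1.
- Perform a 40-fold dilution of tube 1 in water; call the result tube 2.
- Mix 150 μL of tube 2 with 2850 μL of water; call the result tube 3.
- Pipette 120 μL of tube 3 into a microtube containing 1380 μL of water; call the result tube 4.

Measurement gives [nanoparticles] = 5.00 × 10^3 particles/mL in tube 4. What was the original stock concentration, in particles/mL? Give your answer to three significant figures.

8.00 × 10^8 particles/mL

Step 1: 60 μL + 900 μL = 960 μL total → factor 960/60 = 16
Step 2: 40-fold → factor 40
Step 3: 150 μL + 2850 μL = 3000 μL total → factor 3000/150 = 20
Step 4: 120 μL + 1380 μL = 1500 μL total → factor 1500/120 = 12.5
Overall dilution factor = 16 × 40 × 20 × 12.5 = 1.6 × 10^5
Stock = 5.00 × 10^3 particles/mL × 1.6 × 10^5 = 8.00 × 10^8 particles/mL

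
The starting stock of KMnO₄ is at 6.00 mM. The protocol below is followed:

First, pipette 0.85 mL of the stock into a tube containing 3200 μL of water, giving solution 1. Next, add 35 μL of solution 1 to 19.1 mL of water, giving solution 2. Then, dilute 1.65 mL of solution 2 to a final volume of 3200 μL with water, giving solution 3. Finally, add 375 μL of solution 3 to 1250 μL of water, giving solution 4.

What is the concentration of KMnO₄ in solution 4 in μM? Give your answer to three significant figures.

0.274 μM

Step 1: 0.85 mL + 3200 μL = 4.05 mL total → factor 4.05/0.85 = 4.7647
Step 2: 35 μL + 19.1 mL = 19135 μL total → factor 19135/35 = 546.71
Step 3: 1.65 mL brought to 3200 μL → factor 3.2/1.65 = 1.9394
Step 4: 375 μL + 1250 μL = 1625 μL total → factor 1625/375 = 4.3333
Dilution factor through solution 4 = 4.7647 × 546.71 × 1.9394 × 4.3333 = 21892
[solution 4] = 6.00 mM / 21892 = 0.0002741 mM = 0.274 μM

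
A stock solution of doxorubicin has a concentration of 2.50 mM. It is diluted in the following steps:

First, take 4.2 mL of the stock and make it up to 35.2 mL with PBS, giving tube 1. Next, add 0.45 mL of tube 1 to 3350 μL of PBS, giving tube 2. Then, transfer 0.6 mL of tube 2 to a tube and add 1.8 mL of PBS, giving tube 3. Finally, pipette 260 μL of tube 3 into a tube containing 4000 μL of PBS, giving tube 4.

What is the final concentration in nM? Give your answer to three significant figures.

Step 1: 4.2 mL brought to 35.2 mL → factor 35.2/4.2 = 8.381
Step 2: 0.45 mL + 3350 μL = 3.8 mL total → factor 3.8/0.45 = 8.4444
Step 3: 0.6 mL + 1.8 mL = 2.4 mL total → factor 2.4/0.6 = 4
Step 4: 260 μL + 4000 μL = 4260 μL total → factor 4260/260 = 16.385
Overall dilution factor = 8.381 × 8.4444 × 4 × 16.385 = 4638.3
Final = 2.50 mM / 4638.3 = 0.0005390 mM = 539 nM

539 nM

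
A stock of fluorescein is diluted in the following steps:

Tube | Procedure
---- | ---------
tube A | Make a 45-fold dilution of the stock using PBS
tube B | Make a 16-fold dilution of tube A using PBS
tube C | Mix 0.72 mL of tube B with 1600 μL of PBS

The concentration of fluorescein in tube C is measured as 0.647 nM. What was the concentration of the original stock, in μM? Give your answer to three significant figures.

Step 1: 45-fold → factor 45
Step 2: 16-fold → factor 16
Step 3: 0.72 mL + 1600 μL = 2.32 mL total → factor 2.32/0.72 = 3.2222
Overall dilution factor = 45 × 16 × 3.2222 = 2320
Stock = 0.647 nM × 2320 = 1501 nM = 1.50 μM

1.50 μM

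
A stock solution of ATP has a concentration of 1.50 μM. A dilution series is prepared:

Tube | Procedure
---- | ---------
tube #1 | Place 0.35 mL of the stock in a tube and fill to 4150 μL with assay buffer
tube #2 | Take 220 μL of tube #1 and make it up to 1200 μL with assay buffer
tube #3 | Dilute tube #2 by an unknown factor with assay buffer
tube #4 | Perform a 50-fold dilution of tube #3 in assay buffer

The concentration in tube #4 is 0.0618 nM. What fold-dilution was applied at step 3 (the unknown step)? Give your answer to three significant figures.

Step 1: 0.35 mL brought to 4150 μL → factor 4.15/0.35 = 11.857
Step 2: 220 μL brought to 1200 μL → factor 1200/220 = 5.4545
Step 3: unknown factor x
Step 4: 50-fold → factor 50
Product of known-step factors = 3233.8
Overall factor = 1.50 μM / (0.0618 nM) = 24272
x = 24272 / 3233.8 = 7.51

7.51-fold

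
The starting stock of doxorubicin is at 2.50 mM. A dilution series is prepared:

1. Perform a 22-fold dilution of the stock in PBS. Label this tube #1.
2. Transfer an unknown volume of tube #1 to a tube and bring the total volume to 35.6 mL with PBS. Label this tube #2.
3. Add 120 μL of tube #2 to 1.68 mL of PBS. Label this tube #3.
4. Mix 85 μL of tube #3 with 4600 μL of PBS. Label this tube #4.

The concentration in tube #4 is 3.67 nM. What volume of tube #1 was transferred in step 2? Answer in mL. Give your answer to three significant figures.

Step 1: 22-fold → factor 22
Step 2: v brought to 35.6 mL → factor = 35.6 mL/v
Step 3: 120 μL + 1.68 mL = 1800 μL total → factor 1800/120 = 15
Step 4: 85 μL + 4600 μL = 4685 μL total → factor 4685/85 = 55.118
Product of known-step factors = 18189
Overall factor = 2.50 mM / (3.67 nM) = 6.812 × 10^5
Step-2 factor = 6.812 × 10^5 / 18189 = 37.452
v = 35.6 mL / 37.452 = 0.951 mL

0.951 mL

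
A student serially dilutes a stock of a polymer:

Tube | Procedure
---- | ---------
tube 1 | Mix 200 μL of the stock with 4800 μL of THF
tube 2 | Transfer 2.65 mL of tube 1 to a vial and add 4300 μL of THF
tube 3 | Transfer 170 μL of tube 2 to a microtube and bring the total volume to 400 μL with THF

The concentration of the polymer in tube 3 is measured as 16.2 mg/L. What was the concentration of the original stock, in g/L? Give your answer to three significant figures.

Step 1: 200 μL + 4800 μL = 5000 μL total → factor 5000/200 = 25
Step 2: 2.65 mL + 4300 μL = 6.95 mL total → factor 6.95/2.65 = 2.6226
Step 3: 170 μL brought to 400 μL → factor 400/170 = 2.3529
Overall dilution factor = 25 × 2.6226 × 2.3529 = 154.27
Stock = 16.2 mg/L × 154.27 = 2499 mg/L = 2.50 g/L

2.50 g/L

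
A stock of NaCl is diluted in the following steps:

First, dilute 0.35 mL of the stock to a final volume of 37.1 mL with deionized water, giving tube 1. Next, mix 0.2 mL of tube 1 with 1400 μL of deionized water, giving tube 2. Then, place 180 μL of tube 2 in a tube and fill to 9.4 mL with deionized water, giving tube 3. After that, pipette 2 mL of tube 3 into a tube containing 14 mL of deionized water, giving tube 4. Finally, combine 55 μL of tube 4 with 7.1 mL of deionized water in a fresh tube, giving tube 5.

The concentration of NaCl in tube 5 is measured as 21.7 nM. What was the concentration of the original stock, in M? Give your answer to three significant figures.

Step 1: 0.35 mL brought to 37.1 mL → factor 37.1/0.35 = 106
Step 2: 0.2 mL + 1400 μL = 1.6 mL total → factor 1.6/0.2 = 8
Step 3: 180 μL brought to 9.4 mL → factor 9400/180 = 52.222
Step 4: 2 mL + 14 mL = 16 mL total → factor 16/2 = 8
Step 5: 55 μL + 7.1 mL = 7155 μL total → factor 7155/55 = 130.09
Overall dilution factor = 106 × 8 × 52.222 × 8 × 130.09 = 4.6088 × 10^7
Stock = 21.7 nM × 4.6088 × 10^7 = 1.000 × 10^9 nM = 1.00 M

1.00 M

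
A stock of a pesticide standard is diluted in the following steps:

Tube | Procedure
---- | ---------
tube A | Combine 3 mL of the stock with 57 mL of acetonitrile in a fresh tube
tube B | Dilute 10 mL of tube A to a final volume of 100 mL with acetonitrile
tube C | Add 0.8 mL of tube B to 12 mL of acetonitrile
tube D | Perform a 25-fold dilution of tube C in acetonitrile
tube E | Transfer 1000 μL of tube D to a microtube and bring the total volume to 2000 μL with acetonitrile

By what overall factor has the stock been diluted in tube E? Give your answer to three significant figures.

1.60 × 10^5

Step 1: 3 mL + 57 mL = 60 mL total → factor 60/3 = 20
Step 2: 10 mL brought to 100 mL → factor 100/10 = 10
Step 3: 0.8 mL + 12 mL = 12.8 mL total → factor 12.8/0.8 = 16
Step 4: 25-fold → factor 25
Step 5: 1000 μL brought to 2000 μL → factor 2000/1000 = 2
Overall dilution factor = 20 × 10 × 16 × 25 × 2 = 1.6 × 10^5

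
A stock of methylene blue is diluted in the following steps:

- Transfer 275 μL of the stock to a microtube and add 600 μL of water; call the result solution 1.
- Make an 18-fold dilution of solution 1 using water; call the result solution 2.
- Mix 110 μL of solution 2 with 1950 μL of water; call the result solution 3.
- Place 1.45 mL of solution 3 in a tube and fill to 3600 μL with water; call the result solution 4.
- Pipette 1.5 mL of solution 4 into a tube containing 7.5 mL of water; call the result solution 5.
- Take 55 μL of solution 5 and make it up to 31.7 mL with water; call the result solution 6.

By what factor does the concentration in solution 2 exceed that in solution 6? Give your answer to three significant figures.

Step 1: 275 μL + 600 μL = 875 μL total → factor 875/275 = 3.1818
Step 2: 18-fold → factor 18
Step 3: 110 μL + 1950 μL = 2060 μL total → factor 2060/110 = 18.727
Step 4: 1.45 mL brought to 3600 μL → factor 3.6/1.45 = 2.4828
Step 5: 1.5 mL + 7.5 mL = 9 mL total → factor 9/1.5 = 6
Step 6: 55 μL brought to 31.7 mL → factor 31700/55 = 576.36
Dilution factor to solution 2 = 57.273; to solution 6 = 9.2088 × 10^6
[solution 2]/[solution 6] = (factor to solution 6)/(factor to solution 2) = 9.2088 × 10^6/57.273 = 1.61 × 10^5

1.61 × 10^5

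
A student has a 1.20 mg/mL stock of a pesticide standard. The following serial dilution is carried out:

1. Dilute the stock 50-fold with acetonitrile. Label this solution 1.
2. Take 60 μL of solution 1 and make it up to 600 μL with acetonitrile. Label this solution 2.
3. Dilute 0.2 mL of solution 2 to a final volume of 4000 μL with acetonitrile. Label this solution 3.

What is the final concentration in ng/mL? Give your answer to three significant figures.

Step 1: 50-fold → factor 50
Step 2: 60 μL brought to 600 μL → factor 600/60 = 10
Step 3: 0.2 mL brought to 4000 μL → factor 4/0.2 = 20
Overall dilution factor = 50 × 10 × 20 = 10000
Final = 1.20 mg/mL / 10000 = 0.0001200 mg/mL = 120 ng/mL

120 ng/mL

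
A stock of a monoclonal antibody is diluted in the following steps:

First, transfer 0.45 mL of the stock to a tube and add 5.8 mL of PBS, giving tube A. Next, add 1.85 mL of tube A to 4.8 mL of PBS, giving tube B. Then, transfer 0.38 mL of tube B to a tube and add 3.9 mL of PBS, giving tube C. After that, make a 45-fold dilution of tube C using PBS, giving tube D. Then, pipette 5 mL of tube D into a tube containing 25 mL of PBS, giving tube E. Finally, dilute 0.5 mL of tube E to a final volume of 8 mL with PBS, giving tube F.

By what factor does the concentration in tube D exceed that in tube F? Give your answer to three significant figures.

Step 1: 0.45 mL + 5.8 mL = 6.25 mL total → factor 6.25/0.45 = 13.889
Step 2: 1.85 mL + 4.8 mL = 6.65 mL total → factor 6.65/1.85 = 3.5946
Step 3: 0.38 mL + 3.9 mL = 4.28 mL total → factor 4.28/0.38 = 11.263
Step 4: 45-fold → factor 45
Step 5: 5 mL + 25 mL = 30 mL total → factor 30/5 = 6
Step 6: 0.5 mL brought to 8 mL → factor 8/0.5 = 16
Dilution factor to tube D = 25304; to tube F = 2.4292 × 10^6
[tube D]/[tube F] = (factor to tube F)/(factor to tube D) = 2.4292 × 10^6/25304 = 96.0

96.0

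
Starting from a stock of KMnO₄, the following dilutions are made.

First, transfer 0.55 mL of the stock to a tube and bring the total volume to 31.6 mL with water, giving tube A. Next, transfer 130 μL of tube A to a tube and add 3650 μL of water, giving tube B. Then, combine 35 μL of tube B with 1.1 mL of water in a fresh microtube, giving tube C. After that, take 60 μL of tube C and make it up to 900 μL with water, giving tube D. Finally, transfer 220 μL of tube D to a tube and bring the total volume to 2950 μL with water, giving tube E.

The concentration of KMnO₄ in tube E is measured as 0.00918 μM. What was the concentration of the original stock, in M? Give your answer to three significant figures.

Step 1: 0.55 mL brought to 31.6 mL → factor 31.6/0.55 = 57.455
Step 2: 130 μL + 3650 μL = 3780 μL total → factor 3780/130 = 29.077
Step 3: 35 μL + 1.1 mL = 1135 μL total → factor 1135/35 = 32.429
Step 4: 60 μL brought to 900 μL → factor 900/60 = 15
Step 5: 220 μL brought to 2950 μL → factor 2950/220 = 13.409
Overall dilution factor = 57.455 × 29.077 × 32.429 × 15 × 13.409 = 1.0897 × 10^7
Stock = 0.00918 μM × 1.0897 × 10^7 = 1.000 × 10^5 μM = 0.100 M

0.100 M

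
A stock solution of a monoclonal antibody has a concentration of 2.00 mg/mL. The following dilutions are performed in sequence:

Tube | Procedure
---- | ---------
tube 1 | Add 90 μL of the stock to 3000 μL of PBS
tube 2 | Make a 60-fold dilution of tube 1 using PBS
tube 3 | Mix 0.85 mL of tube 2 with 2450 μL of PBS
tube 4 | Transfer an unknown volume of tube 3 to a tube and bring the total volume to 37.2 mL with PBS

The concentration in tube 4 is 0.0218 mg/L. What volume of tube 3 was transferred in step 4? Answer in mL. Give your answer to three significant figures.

3.24 mL

Step 1: 90 μL + 3000 μL = 3090 μL total → factor 3090/90 = 34.333
Step 2: 60-fold → factor 60
Step 3: 0.85 mL + 2450 μL = 3.3 mL total → factor 3.3/0.85 = 3.8824
Step 4: v brought to 37.2 mL → factor = 37.2 mL/v
Product of known-step factors = 7997.6
Overall factor = 2.00 mg/mL / (0.0218 mg/L) = 91743
Step-4 factor = 91743 / 7997.6 = 11.471
v = 37.2 mL / 11.471 = 3.24 mL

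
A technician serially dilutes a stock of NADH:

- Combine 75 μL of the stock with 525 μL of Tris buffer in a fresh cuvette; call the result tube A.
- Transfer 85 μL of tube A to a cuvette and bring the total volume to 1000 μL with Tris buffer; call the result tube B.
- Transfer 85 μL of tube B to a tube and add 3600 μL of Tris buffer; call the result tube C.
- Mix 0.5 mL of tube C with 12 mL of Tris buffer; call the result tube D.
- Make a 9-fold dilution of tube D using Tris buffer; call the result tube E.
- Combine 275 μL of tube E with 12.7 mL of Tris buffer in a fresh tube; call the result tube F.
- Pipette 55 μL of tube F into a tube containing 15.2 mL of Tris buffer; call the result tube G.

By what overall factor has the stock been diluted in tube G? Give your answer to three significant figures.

1.20 × 10^10

Step 1: 75 μL + 525 μL = 600 μL total → factor 600/75 = 8
Step 2: 85 μL brought to 1000 μL → factor 1000/85 = 11.765
Step 3: 85 μL + 3600 μL = 3685 μL total → factor 3685/85 = 43.353
Step 4: 0.5 mL + 12 mL = 12.5 mL total → factor 12.5/0.5 = 25
Step 5: 9-fold → factor 9
Step 6: 275 μL + 12.7 mL = 12975 μL total → factor 12975/275 = 47.182
Step 7: 55 μL + 15.2 mL = 15255 μL total → factor 15255/55 = 277.36
Overall dilution factor = 8 × 11.765 × 43.353 × 25 × 9 × 47.182 × 277.36 = 1.2014 × 10^10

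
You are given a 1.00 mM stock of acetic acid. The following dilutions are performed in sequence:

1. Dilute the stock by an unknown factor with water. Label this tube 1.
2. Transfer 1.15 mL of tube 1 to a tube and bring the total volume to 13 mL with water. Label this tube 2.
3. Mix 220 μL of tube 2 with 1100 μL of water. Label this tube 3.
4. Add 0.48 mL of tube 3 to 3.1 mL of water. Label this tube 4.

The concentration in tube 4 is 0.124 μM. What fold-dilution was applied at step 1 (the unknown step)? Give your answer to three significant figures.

Step 1: unknown factor x
Step 2: 1.15 mL brought to 13 mL → factor 13/1.15 = 11.304
Step 3: 220 μL + 1100 μL = 1320 μL total → factor 1320/220 = 6
Step 4: 0.48 mL + 3.1 mL = 3.58 mL total → factor 3.58/0.48 = 7.4583
Product of known-step factors = 505.87
Overall factor = 1.00 mM / (0.124 μM) = 8064.5
x = 8064.5 / 505.87 = 15.9

15.9-fold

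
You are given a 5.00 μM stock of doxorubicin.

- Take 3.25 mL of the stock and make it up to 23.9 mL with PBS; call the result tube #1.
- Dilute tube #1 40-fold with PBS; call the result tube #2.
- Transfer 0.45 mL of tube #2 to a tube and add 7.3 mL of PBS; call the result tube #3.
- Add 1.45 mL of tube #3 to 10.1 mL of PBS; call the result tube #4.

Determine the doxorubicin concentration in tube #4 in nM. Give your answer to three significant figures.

Step 1: 3.25 mL brought to 23.9 mL → factor 23.9/3.25 = 7.3538
Step 2: 40-fold → factor 40
Step 3: 0.45 mL + 7.3 mL = 7.75 mL total → factor 7.75/0.45 = 17.222
Step 4: 1.45 mL + 10.1 mL = 11.55 mL total → factor 11.55/1.45 = 7.9655
Overall dilution factor = 7.3538 × 40 × 17.222 × 7.9655 = 40353
Final = 5.00 μM / 40353 = 0.0001239 μM = 0.124 nM

0.124 nM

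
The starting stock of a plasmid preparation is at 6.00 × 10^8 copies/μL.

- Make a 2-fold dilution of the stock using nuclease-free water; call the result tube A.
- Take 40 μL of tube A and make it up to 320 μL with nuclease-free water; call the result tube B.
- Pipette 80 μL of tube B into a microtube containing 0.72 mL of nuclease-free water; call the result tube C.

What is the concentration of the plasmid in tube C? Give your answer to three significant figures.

Step 1: 2-fold → factor 2
Step 2: 40 μL brought to 320 μL → factor 320/40 = 8
Step 3: 80 μL + 0.72 mL = 800 μL total → factor 800/80 = 10
Overall dilution factor = 2 × 8 × 10 = 160
Final = 6.00 × 10^8 copies/μL / 160 = 3.75 × 10^6 copies/μL

3.75 × 10^6 copies/μL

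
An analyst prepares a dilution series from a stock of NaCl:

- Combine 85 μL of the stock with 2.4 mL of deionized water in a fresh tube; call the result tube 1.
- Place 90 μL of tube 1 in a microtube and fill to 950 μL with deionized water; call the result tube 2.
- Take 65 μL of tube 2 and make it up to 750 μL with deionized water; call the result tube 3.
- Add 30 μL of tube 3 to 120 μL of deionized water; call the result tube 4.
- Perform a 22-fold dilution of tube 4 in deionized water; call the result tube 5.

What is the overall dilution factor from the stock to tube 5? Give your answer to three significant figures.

3.92 × 10^5

Step 1: 85 μL + 2.4 mL = 2485 μL total → factor 2485/85 = 29.235
Step 2: 90 μL brought to 950 μL → factor 950/90 = 10.556
Step 3: 65 μL brought to 750 μL → factor 750/65 = 11.538
Step 4: 30 μL + 120 μL = 150 μL total → factor 150/30 = 5
Step 5: 22-fold → factor 22
Overall dilution factor = 29.235 × 10.556 × 11.538 × 5 × 22 = 3.9168 × 10^5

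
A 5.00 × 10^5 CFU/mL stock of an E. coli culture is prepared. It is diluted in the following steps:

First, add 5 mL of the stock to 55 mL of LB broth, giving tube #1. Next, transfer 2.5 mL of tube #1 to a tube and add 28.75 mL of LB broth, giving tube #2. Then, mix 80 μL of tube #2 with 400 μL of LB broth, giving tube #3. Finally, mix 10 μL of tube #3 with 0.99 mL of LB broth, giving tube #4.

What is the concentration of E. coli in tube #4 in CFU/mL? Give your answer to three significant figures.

Step 1: 5 mL + 55 mL = 60 mL total → factor 60/5 = 12
Step 2: 2.5 mL + 28.75 mL = 31.25 mL total → factor 31.25/2.5 = 12.5
Step 3: 80 μL + 400 μL = 480 μL total → factor 480/80 = 6
Step 4: 10 μL + 0.99 mL = 1000 μL total → factor 1000/10 = 100
Overall dilution factor = 12 × 12.5 × 6 × 100 = 90000
Final = 5.00 × 10^5 CFU/mL / 90000 = 5.56 CFU/mL

5.56 CFU/mL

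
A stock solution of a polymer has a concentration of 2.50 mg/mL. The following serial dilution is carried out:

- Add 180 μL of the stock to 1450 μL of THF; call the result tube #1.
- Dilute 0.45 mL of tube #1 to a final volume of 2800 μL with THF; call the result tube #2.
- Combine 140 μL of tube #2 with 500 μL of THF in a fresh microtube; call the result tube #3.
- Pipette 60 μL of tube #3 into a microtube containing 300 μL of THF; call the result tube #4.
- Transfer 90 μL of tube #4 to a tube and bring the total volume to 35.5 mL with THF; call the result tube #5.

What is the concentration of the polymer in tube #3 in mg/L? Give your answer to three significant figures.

Step 1: 180 μL + 1450 μL = 1630 μL total → factor 1630/180 = 9.0556
Step 2: 0.45 mL brought to 2800 μL → factor 2.8/0.45 = 6.2222
Step 3: 140 μL + 500 μL = 640 μL total → factor 640/140 = 4.5714
Dilution factor through tube #3 = 9.0556 × 6.2222 × 4.5714 = 257.58
[tube #3] = 2.50 mg/mL / 257.58 = 0.009706 mg/mL = 9.71 mg/L

9.71 mg/L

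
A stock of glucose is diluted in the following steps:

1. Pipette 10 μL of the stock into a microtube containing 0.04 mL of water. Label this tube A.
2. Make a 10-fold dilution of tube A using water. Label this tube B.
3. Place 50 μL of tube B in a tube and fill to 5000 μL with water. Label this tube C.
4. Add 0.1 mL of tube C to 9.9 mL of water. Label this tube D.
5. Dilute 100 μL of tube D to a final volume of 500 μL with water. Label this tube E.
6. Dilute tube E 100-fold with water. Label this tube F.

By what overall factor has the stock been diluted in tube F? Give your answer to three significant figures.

2.50 × 10^8

Step 1: 10 μL + 0.04 mL = 50 μL total → factor 50/10 = 5
Step 2: 10-fold → factor 10
Step 3: 50 μL brought to 5000 μL → factor 5000/50 = 100
Step 4: 0.1 mL + 9.9 mL = 10 mL total → factor 10/0.1 = 100
Step 5: 100 μL brought to 500 μL → factor 500/100 = 5
Step 6: 100-fold → factor 100
Overall dilution factor = 5 × 10 × 100 × 100 × 5 × 100 = 2.5 × 10^8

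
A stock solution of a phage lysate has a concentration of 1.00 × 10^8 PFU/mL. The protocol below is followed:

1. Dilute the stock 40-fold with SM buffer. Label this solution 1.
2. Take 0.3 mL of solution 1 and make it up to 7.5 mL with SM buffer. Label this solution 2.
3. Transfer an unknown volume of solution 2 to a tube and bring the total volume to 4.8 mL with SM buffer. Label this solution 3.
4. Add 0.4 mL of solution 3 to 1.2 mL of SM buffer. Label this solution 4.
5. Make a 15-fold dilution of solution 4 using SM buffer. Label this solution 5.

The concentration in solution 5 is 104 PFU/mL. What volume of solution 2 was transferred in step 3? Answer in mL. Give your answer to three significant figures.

Step 1: 40-fold → factor 40
Step 2: 0.3 mL brought to 7.5 mL → factor 7.5/0.3 = 25
Step 3: v brought to 4.8 mL → factor = 4.8 mL/v
Step 4: 0.4 mL + 1.2 mL = 1.6 mL total → factor 1.6/0.4 = 4
Step 5: 15-fold → factor 15
Product of known-step factors = 60000
Overall factor = 1.00 × 10^8 PFU/mL / (104 PFU/mL) = 9.6154 × 10^5
Step-3 factor = 9.6154 × 10^5 / 60000 = 16.026
v = 4.8 mL / 16.026 = 0.300 mL

0.300 mL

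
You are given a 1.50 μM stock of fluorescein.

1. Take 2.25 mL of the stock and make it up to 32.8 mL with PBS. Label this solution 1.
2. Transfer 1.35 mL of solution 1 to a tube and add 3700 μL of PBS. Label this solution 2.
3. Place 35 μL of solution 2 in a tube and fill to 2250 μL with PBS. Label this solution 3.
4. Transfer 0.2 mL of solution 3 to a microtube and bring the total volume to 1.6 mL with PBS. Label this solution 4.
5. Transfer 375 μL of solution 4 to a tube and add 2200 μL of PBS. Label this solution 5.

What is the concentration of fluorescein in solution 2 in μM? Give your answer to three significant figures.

0.0275 μM

Step 1: 2.25 mL brought to 32.8 mL → factor 32.8/2.25 = 14.578
Step 2: 1.35 mL + 3700 μL = 5.05 mL total → factor 5.05/1.35 = 3.7407
Dilution factor through solution 2 = 14.578 × 3.7407 = 54.532
[solution 2] = 1.50 μM / 54.532 = 0.0275 μM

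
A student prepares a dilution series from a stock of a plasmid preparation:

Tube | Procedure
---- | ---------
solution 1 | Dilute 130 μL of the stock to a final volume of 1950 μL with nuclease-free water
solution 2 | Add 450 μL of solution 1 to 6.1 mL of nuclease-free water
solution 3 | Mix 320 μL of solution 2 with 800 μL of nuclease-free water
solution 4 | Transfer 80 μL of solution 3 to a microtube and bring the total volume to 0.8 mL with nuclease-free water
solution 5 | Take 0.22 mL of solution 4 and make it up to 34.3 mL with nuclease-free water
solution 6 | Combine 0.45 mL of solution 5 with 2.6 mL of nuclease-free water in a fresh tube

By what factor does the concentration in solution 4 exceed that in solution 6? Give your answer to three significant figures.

1.06 × 10^3

Step 1: 130 μL brought to 1950 μL → factor 1950/130 = 15
Step 2: 450 μL + 6.1 mL = 6550 μL total → factor 6550/450 = 14.556
Step 3: 320 μL + 800 μL = 1120 μL total → factor 1120/320 = 3.5
Step 4: 80 μL brought to 0.8 mL → factor 800/80 = 10
Step 5: 0.22 mL brought to 34.3 mL → factor 34.3/0.22 = 155.91
Step 6: 0.45 mL + 2.6 mL = 3.05 mL total → factor 3.05/0.45 = 6.7778
Dilution factor to solution 4 = 7641.7; to solution 6 = 8.0751 × 10^6
[solution 4]/[solution 6] = (factor to solution 6)/(factor to solution 4) = 8.0751 × 10^6/7641.7 = 1.06 × 10^3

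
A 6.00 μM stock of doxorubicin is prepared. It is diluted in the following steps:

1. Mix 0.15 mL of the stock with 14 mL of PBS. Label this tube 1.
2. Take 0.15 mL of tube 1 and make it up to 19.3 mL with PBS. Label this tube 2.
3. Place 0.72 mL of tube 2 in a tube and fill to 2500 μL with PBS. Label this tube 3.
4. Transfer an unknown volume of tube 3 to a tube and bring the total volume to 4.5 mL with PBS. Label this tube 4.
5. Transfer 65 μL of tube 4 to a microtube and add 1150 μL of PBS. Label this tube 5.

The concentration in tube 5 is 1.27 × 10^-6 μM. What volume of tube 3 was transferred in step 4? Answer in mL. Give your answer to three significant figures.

0.750 mL

Step 1: 0.15 mL + 14 mL = 14.15 mL total → factor 14.15/0.15 = 94.333
Step 2: 0.15 mL brought to 19.3 mL → factor 19.3/0.15 = 128.67
Step 3: 0.72 mL brought to 2500 μL → factor 2.5/0.72 = 3.4722
Step 4: v brought to 4.5 mL → factor = 4.5 mL/v
Step 5: 65 μL + 1150 μL = 1215 μL total → factor 1215/65 = 18.692
Product of known-step factors = 7.8777 × 10^5
Overall factor = 6.00 μM / (1.27 × 10^-6 μM) = 4.7244 × 10^6
Step-4 factor = 4.7244 × 10^6 / 7.8777 × 10^5 = 5.9972
v = 4.5 mL / 5.9972 = 0.750 mL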